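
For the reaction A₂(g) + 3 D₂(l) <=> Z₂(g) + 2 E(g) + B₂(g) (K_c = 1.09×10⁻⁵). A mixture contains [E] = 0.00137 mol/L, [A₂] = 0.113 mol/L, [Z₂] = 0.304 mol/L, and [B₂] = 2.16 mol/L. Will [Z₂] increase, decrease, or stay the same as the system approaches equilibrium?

(D₂ is a pure liquid — omitted from Q_c.)
Q_c = [Z₂]·[E]²·[B₂] / [A₂] = (0.304)·(0.00137)²·(2.16) / (0.113) = 1.09×10⁻⁵
Q_c = 1.09×10⁻⁵ = K_c; the system is at equilibrium.

stay the same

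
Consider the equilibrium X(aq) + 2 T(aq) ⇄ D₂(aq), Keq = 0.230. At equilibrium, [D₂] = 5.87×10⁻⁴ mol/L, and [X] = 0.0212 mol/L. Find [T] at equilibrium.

[T] = 0.347 mol/L

At equilibrium, Keq = [D₂] / ([X]·[T]²) = 0.230.
(5.87×10⁻⁴) / ((0.0212)·([T])²) = 0.230
[T]² = 0.120 ⇒ [T] = 0.347 mol/L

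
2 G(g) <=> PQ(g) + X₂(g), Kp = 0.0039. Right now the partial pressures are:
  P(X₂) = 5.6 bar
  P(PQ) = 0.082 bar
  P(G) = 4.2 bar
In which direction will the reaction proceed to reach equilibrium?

reverse (toward reactants)

Qp = P(PQ)·P(X₂) / P(G)² = (0.082)·(5.6) / (4.2)² = 0.026
Qp = 0.026 > Kp = 0.0039, so the reverse reaction proceeds.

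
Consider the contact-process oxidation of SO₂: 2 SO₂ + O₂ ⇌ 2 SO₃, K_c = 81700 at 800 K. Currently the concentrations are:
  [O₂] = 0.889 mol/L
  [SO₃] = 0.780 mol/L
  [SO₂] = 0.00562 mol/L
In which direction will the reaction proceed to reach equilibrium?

in the forward direction

Q_c = [SO₃]² / ([SO₂]²·[O₂]) = (0.780)² / ((0.00562)²·(0.889)) = 21700
Q_c = 21700 < K_c = 81700, so the forward reaction proceeds.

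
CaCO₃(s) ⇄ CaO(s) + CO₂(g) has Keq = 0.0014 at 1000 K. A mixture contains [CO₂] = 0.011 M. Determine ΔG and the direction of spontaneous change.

(CaCO₃, CaO are pure solids — omitted from Q.)
Q = [CO₂] = 0.0110
ΔG = RT ln(Q/Keq) = (8.314 J mol⁻¹ K⁻¹)(1000 K) × ln(0.0110/0.0014)
   = (8.314 kJ/mol)(2.061) = 17.1 kJ/mol
ΔG > 0, so the forward reaction is non-spontaneous (proceeds in reverse).

ΔG = 17.1 kJ/mol; the forward reaction is non-spontaneous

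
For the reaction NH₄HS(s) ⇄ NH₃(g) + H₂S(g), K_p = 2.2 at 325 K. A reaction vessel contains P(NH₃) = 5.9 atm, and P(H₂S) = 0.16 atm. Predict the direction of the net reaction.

(NH₄HS is a pure solid — omitted from Q_p.)
Q_p = P(NH₃)·P(H₂S) = (5.9)·(0.16) = 0.94
Q_p = 0.94 < K_p = 2.2, so the forward reaction proceeds.

in the forward direction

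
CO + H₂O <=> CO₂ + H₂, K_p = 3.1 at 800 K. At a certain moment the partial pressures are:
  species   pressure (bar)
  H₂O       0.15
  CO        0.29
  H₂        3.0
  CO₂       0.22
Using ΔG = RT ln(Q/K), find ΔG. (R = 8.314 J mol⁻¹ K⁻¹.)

Q_p = P(CO₂)·P(H₂) / (P(CO)·P(H₂O)) = (0.22)·(3.0) / ((0.29)·(0.15)) = 15.2
ΔG = RT ln(Q_p/K_p) = (8.314 J mol⁻¹ K⁻¹)(800 K) × ln(15.2/3.1)
   = (6.651 kJ/mol)(1.590) = 10.6 kJ/mol
ΔG > 0, so the forward reaction is non-spontaneous (proceeds in reverse).

ΔG = 10.6 kJ/mol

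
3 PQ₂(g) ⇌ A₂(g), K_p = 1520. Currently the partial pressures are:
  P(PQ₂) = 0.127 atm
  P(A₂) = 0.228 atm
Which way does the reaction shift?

Q_p = P(A₂) / P(PQ₂)³ = (0.228) / (0.127)³ = 111
Q_p = 111 < K_p = 1520, so the forward reaction proceeds.

to the right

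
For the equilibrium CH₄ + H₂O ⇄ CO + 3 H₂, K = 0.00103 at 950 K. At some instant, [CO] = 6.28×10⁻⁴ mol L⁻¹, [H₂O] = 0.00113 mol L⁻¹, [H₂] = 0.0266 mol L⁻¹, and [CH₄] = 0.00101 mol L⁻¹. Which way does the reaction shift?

Q = [CO]·[H₂]³ / ([CH₄]·[H₂O]) = (6.28×10⁻⁴)·(0.0266)³ / ((0.00101)·(0.00113)) = 0.0104
Q = 0.0104 > K = 0.00103, so the reverse reaction proceeds.

reverse (toward reactants)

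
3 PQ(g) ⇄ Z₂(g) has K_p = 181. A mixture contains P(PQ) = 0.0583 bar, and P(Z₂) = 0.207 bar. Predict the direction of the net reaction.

to the left

Q_p = P(Z₂) / P(PQ)³ = (0.207) / (0.0583)³ = 1040
Q_p = 1040 > K_p = 181, so the reverse reaction proceeds.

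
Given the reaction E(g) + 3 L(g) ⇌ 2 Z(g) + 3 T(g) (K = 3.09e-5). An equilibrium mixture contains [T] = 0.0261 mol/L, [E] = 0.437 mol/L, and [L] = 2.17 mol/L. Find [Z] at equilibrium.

At equilibrium, K = [Z]²·[T]³ / ([E]·[L]³) = 3.09e-5.
([Z])²·(0.0261)³ / ((0.437)·(2.17)³) = 3.09e-5
[Z]² = 7.76 ⇒ [Z] = 2.79 mol/L

[Z] = 2.79 mol/L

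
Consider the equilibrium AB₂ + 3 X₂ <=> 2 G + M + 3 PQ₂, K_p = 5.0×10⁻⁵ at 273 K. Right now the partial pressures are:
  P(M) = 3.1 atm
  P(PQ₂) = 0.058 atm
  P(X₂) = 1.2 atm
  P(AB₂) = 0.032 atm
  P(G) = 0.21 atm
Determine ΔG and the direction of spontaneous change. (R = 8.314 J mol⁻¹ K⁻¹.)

Q_p = P(G)²·P(M)·P(PQ₂)³ / (P(AB₂)·P(X₂)³) = (0.21)²·(3.1)·(0.058)³ / ((0.032)·(1.2)³) = 4.82×10⁻⁴
ΔG = RT ln(Q_p/K_p) = (8.314 J mol⁻¹ K⁻¹)(273 K) × ln(4.82×10⁻⁴/5.0×10⁻⁵)
   = (2.270 kJ/mol)(2.266) = 5.14 kJ/mol
ΔG > 0, so the forward reaction is non-spontaneous (proceeds in reverse).

ΔG = 5.14 kJ/mol; the forward reaction is non-spontaneous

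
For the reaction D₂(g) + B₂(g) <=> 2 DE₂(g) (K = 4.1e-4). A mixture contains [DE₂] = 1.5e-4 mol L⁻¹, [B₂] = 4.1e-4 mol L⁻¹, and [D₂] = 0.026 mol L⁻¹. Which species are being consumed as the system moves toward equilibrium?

Q = [DE₂]² / ([D₂]·[B₂]) = (1.5e-4)² / ((0.026)·(4.1e-4)) = 0.0021
Q = 0.0021 > K = 4.1e-4: net reverse reaction.

DE₂ (products)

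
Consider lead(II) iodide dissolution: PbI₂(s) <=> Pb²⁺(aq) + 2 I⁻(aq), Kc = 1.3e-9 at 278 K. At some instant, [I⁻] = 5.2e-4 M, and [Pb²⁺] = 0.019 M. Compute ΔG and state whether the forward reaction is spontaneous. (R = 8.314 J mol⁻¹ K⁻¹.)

(PbI₂ is a pure solid — omitted from Qc.)
Qc = [Pb²⁺]·[I⁻]² = (0.019)·(5.2e-4)² = 5.14e-9
ΔG = RT ln(Qc/Kc) = (8.314 J mol⁻¹ K⁻¹)(278 K) × ln(5.14e-9/1.3e-9)
   = (2.311 kJ/mol)(1.375) = 3.18 kJ/mol
ΔG > 0, so the forward reaction is non-spontaneous (proceeds in reverse).

ΔG = 3.18 kJ/mol; the forward reaction is non-spontaneous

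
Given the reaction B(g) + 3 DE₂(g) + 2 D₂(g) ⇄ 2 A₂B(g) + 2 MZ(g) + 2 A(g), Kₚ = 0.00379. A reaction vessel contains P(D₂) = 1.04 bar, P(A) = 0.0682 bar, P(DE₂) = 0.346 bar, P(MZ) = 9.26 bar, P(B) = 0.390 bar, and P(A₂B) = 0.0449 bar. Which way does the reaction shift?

Qₚ = P(A₂B)²·P(MZ)²·P(A)² / (P(B)·P(DE₂)³·P(D₂)²) = (0.0449)²·(9.26)²·(0.0682)² / ((0.390)·(0.346)³·(1.04)²) = 0.0460
Qₚ = 0.0460 > Kₚ = 0.00379, so the reverse reaction proceeds.

in the reverse direction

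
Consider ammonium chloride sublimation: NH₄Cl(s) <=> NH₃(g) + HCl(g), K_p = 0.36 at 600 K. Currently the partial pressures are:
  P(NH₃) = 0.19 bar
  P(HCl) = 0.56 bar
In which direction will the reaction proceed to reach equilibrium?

(NH₄Cl is a pure solid — omitted from Q_p.)
Q_p = P(NH₃)·P(HCl) = (0.19)·(0.56) = 0.11
Q_p = 0.11 < K_p = 0.36, so the forward reaction proceeds.

to the right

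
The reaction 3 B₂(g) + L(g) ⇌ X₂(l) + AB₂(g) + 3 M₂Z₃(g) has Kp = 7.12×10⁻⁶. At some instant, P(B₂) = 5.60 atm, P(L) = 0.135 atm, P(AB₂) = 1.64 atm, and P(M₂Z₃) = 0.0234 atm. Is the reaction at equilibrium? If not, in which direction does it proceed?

toward products

(X₂ is a pure liquid — omitted from Qp.)
Qp = P(AB₂)·P(M₂Z₃)³ / (P(B₂)³·P(L)) = (1.64)·(0.0234)³ / ((5.60)³·(0.135)) = 8.86×10⁻⁷
Qp = 8.86×10⁻⁷ < Kp = 7.12×10⁻⁶, so the forward reaction proceeds.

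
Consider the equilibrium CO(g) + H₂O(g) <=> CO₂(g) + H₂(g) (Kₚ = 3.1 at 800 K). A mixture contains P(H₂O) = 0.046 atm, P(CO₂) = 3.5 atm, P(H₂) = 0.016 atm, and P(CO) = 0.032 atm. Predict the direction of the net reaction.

to the left

Qₚ = P(CO₂)·P(H₂) / (P(CO)·P(H₂O)) = (3.5)·(0.016) / ((0.032)·(0.046)) = 38
Qₚ = 38 > Kₚ = 3.1, so the reverse reaction proceeds.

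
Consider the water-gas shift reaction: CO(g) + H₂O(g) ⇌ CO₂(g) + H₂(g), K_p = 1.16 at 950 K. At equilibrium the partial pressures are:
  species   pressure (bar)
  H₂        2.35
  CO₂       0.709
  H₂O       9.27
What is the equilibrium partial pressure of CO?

P(CO) = 0.155 bar

At equilibrium, K_p = P(CO₂)·P(H₂) / (P(CO)·P(H₂O)) = 1.16.
(0.709)·(2.35) / ((P(CO))·(9.27)) = 1.16
P(CO) = 0.155 bar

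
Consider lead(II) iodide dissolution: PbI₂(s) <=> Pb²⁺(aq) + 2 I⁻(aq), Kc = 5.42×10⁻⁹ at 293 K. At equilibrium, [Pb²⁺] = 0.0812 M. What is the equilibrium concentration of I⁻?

[I⁻] = 2.58×10⁻⁴ M

(PbI₂ is a pure solid — omitted from Kc.)
At equilibrium, Kc = [Pb²⁺]·[I⁻]² = 5.42×10⁻⁹.
(0.0812)·([I⁻])² = 5.42×10⁻⁹
[I⁻]² = 6.67×10⁻⁸ ⇒ [I⁻] = 2.58×10⁻⁴ M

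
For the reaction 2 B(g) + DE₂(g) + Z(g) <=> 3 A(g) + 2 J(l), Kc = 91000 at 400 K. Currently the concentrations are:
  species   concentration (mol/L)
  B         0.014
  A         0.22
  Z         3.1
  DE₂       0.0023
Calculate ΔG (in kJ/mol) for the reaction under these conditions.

ΔG = -8.25 kJ/mol

(J is a pure liquid — omitted from Qc.)
Qc = [A]³ / ([B]²·[DE₂]·[Z]) = (0.22)³ / ((0.014)²·(0.0023)·(3.1)) = 7620
ΔG = RT ln(Qc/Kc) = (8.314 J mol⁻¹ K⁻¹)(400 K) × ln(7620/91000)
   = (3.326 kJ/mol)(-2.480) = -8.25 kJ/mol
ΔG < 0, so the forward reaction is spontaneous (proceeds forward).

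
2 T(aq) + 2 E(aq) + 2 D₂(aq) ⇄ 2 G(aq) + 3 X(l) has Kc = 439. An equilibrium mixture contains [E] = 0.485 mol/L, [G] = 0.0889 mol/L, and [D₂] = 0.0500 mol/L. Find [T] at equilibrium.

(X is a pure liquid — omitted from Kc.)
At equilibrium, Kc = [G]² / ([T]²·[E]²·[D₂]²) = 439.
(0.0889)² / (([T])²·(0.485)²·(0.0500)²) = 439
[T]² = 0.0306 ⇒ [T] = 0.175 mol/L

[T] = 0.175 mol/L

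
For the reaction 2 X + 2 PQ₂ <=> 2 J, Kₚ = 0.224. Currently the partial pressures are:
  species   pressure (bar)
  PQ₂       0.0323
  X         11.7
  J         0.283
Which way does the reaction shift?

Qₚ = P(J)² / (P(X)²·P(PQ₂)²) = (0.283)² / ((11.7)²·(0.0323)²) = 0.561
Qₚ = 0.561 > Kₚ = 0.224, so the reverse reaction proceeds.

toward reactants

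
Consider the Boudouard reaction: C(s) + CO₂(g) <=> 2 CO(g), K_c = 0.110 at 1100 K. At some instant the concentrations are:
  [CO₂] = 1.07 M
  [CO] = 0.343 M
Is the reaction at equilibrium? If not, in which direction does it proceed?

(C is a pure solid — omitted from Q_c.)
Q_c = [CO]² / [CO₂] = (0.343)² / (1.07) = 0.110
Q_c = 0.110 = K_c, so the system is already at equilibrium.

neither direction; the system is at equilibrium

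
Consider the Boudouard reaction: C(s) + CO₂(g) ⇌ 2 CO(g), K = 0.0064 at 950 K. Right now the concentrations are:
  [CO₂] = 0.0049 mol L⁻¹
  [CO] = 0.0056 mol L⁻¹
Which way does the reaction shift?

(C is a pure solid — omitted from Q.)
Q = [CO]² / [CO₂] = (0.0056)² / (0.0049) = 0.0064
Q = 0.0064 = K, so the system is already at equilibrium.

at equilibrium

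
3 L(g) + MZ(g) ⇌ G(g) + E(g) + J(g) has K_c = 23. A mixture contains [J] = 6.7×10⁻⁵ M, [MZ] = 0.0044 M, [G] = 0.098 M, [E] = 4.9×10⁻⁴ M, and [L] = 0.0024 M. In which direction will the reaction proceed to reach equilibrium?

Q_c = [G]·[E]·[J] / ([L]³·[MZ]) = (0.098)·(4.9×10⁻⁴)·(6.7×10⁻⁵) / ((0.0024)³·(0.0044)) = 53
Q_c = 53 > K_c = 23, so the reverse reaction proceeds.

toward reactants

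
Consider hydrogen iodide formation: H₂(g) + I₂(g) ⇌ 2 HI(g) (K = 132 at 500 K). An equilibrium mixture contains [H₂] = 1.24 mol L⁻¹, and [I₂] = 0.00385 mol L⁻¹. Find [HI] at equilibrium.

[HI] = 0.794 mol L⁻¹

At equilibrium, K = [HI]² / ([H₂]·[I₂]) = 132.
([HI])² / ((1.24)·(0.00385)) = 132
[HI]² = 0.630 ⇒ [HI] = 0.794 mol L⁻¹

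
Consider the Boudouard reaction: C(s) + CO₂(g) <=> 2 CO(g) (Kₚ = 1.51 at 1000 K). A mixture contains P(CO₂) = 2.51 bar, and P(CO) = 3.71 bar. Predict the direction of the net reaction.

(C is a pure solid — omitted from Qₚ.)
Qₚ = P(CO)² / P(CO₂) = (3.71)² / (2.51) = 5.48
Qₚ = 5.48 > Kₚ = 1.51, so the reverse reaction proceeds.

in the reverse direction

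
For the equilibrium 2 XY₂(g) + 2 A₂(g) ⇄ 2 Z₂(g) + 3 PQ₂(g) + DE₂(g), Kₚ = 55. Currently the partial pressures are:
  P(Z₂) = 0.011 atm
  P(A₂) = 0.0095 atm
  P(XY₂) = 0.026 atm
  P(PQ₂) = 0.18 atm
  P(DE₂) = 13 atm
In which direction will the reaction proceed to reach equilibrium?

in the reverse direction

Qₚ = P(Z₂)²·P(PQ₂)³·P(DE₂) / (P(XY₂)²·P(A₂)²) = (0.011)²·(0.18)³·(13) / ((0.026)²·(0.0095)²) = 150
Qₚ = 150 > Kₚ = 55, so the reverse reaction proceeds.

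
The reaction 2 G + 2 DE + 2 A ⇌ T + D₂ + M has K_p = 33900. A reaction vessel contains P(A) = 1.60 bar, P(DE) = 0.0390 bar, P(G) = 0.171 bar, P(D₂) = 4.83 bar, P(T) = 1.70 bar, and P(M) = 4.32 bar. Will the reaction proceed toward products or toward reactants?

Q_p = P(T)·P(D₂)·P(M) / (P(G)²·P(DE)²·P(A)²) = (1.70)·(4.83)·(4.32) / ((0.171)²·(0.0390)²·(1.60)²) = 3.12×10⁵
Q_p = 3.12×10⁵ > K_p = 33900, so the reverse reaction proceeds.

toward reactants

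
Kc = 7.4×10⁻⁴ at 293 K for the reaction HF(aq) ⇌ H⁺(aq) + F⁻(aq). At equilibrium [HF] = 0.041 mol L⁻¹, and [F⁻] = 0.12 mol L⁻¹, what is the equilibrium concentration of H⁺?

At equilibrium, Kc = [H⁺]·[F⁻] / [HF] = 7.4×10⁻⁴.
([H⁺])·(0.12) / (0.041) = 7.4×10⁻⁴
[H⁺] = 2.53×10⁻⁴ = 2.5×10⁻⁴ mol L⁻¹

[H⁺] = 2.5×10⁻⁴ mol L⁻¹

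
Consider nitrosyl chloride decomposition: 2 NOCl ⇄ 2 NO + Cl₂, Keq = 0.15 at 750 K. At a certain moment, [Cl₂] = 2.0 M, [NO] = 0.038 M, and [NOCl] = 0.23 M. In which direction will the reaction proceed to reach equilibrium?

forward (toward products)

Q = [NO]²·[Cl₂] / [NOCl]² = (0.038)²·(2.0) / (0.23)² = 0.055
Q = 0.055 < Keq = 0.15, so the forward reaction proceeds.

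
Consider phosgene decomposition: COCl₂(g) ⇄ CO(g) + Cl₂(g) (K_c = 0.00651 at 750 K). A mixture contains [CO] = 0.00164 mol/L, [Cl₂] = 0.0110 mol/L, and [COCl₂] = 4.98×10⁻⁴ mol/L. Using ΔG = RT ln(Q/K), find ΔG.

ΔG = 10.7 kJ/mol

Q_c = [CO]·[Cl₂] / [COCl₂] = (0.00164)·(0.0110) / (4.98×10⁻⁴) = 0.0362
ΔG = RT ln(Q_c/K_c) = (8.314 J mol⁻¹ K⁻¹)(750 K) × ln(0.0362/0.00651)
   = (6.236 kJ/mol)(1.716) = 10.7 kJ/mol
ΔG > 0, so the forward reaction is non-spontaneous (proceeds in reverse).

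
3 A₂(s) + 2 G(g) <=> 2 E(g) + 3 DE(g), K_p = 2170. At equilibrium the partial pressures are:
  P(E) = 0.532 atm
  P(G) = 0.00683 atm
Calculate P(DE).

(A₂ is a pure solid — omitted from K_p.)
At equilibrium, K_p = P(E)²·P(DE)³ / P(G)² = 2170.
(0.532)²·(P(DE))³ / (0.00683)² = 2170
P(DE)³ = 0.358 ⇒ P(DE) = 0.710 atm

P(DE) = 0.710 atm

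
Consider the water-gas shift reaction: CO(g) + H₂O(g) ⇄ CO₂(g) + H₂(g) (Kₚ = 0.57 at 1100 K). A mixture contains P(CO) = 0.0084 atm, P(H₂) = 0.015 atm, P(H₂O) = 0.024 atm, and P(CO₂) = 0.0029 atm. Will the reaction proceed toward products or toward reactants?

to the right

Qₚ = P(CO₂)·P(H₂) / (P(CO)·P(H₂O)) = (0.0029)·(0.015) / ((0.0084)·(0.024)) = 0.22
Qₚ = 0.22 < Kₚ = 0.57, so the forward reaction proceeds.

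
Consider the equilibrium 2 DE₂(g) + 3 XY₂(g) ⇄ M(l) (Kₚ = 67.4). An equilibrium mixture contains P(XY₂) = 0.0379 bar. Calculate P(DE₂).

P(DE₂) = 16.5 bar

(M is a pure liquid — omitted from Kₚ.)
At equilibrium, Kₚ = 1 / (P(DE₂)²·P(XY₂)³) = 67.4.
1 / ((P(DE₂))²·(0.0379)³) = 67.4
P(DE₂)² = 273 ⇒ P(DE₂) = 16.5 bar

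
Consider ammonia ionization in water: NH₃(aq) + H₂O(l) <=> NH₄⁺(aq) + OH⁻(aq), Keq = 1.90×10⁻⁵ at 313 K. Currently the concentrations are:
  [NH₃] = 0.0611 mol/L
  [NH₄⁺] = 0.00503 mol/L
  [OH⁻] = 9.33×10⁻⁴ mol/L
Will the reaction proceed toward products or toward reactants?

(H₂O is a pure liquid — omitted from Q.)
Q = [NH₄⁺]·[OH⁻] / [NH₃] = (0.00503)·(9.33×10⁻⁴) / (0.0611) = 7.68×10⁻⁵
Q = 7.68×10⁻⁵ > Keq = 1.90×10⁻⁵, so the reverse reaction proceeds.

toward reactants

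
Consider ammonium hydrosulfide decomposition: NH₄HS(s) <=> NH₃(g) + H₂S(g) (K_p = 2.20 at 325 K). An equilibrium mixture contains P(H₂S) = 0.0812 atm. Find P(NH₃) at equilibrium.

(NH₄HS is a pure solid — omitted from K_p.)
At equilibrium, K_p = P(NH₃)·P(H₂S) = 2.20.
(P(NH₃))·(0.0812) = 2.20
P(NH₃) = 27.1 atm

P(NH₃) = 27.1 atm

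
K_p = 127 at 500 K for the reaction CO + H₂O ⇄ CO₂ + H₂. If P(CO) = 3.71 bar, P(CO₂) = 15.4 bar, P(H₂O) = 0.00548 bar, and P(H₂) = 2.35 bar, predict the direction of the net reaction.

Q_p = P(CO₂)·P(H₂) / (P(CO)·P(H₂O)) = (15.4)·(2.35) / ((3.71)·(0.00548)) = 1780
Q_p = 1780 > K_p = 127, so the reverse reaction proceeds.

in the reverse direction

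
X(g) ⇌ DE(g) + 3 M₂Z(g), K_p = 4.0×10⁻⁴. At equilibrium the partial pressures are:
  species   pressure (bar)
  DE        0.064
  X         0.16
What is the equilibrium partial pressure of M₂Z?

P(M₂Z) = 0.10 bar

At equilibrium, K_p = P(DE)·P(M₂Z)³ / P(X) = 4.0×10⁻⁴.
(0.064)·(P(M₂Z))³ / (0.16) = 4.0×10⁻⁴
P(M₂Z)³ = 0.00100 ⇒ P(M₂Z) = 0.10 bar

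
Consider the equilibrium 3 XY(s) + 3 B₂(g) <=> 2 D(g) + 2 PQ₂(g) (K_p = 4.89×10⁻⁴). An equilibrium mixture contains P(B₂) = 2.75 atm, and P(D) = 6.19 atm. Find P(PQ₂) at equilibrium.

(XY is a pure solid — omitted from K_p.)
At equilibrium, K_p = P(D)²·P(PQ₂)² / P(B₂)³ = 4.89×10⁻⁴.
(6.19)²·(P(PQ₂))² / (2.75)³ = 4.89×10⁻⁴
P(PQ₂)² = 2.65×10⁻⁴ ⇒ P(PQ₂) = 0.0163 atm

P(PQ₂) = 0.0163 atm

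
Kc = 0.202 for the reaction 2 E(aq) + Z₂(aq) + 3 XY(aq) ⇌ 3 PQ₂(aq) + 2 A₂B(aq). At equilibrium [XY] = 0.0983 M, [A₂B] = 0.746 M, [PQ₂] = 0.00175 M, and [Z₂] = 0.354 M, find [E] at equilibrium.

At equilibrium, Kc = [PQ₂]³·[A₂B]² / ([E]²·[Z₂]·[XY]³) = 0.202.
(0.00175)³·(0.746)² / (([E])²·(0.354)·(0.0983)³) = 0.202
[E]² = 4.39×10⁻⁵ ⇒ [E] = 0.00663 M

[E] = 0.00663 M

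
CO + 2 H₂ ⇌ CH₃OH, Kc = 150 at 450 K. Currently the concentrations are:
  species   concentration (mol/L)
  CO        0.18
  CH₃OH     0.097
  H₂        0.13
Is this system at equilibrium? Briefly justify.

Qc = [CH₃OH] / ([CO]·[H₂]²) = (0.097) / ((0.18)·(0.13)²) = 32
Qc = 32 < Kc = 150: net forward reaction.

no; Q < K, reaction proceeds forward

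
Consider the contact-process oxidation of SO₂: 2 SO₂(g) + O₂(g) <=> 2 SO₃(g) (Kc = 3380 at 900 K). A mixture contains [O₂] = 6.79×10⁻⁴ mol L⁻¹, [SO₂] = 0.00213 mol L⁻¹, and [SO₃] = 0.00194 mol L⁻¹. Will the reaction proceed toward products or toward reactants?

in the forward direction

Qc = [SO₃]² / ([SO₂]²·[O₂]) = (0.00194)² / ((0.00213)²·(6.79×10⁻⁴)) = 1220
Qc = 1220 < Kc = 3380, so the forward reaction proceeds.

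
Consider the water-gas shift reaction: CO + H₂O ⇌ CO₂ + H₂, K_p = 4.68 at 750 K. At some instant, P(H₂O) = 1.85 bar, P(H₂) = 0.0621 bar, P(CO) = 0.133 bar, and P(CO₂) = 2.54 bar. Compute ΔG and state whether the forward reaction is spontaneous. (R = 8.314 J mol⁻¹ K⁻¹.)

ΔG = -12.4 kJ/mol; the forward reaction is spontaneous

Q_p = P(CO₂)·P(H₂) / (P(CO)·P(H₂O)) = (2.54)·(0.0621) / ((0.133)·(1.85)) = 0.641
ΔG = RT ln(Q_p/K_p) = (8.314 J mol⁻¹ K⁻¹)(750 K) × ln(0.641/4.68)
   = (6.236 kJ/mol)(-1.988) = -12.4 kJ/mol
ΔG < 0, so the forward reaction is spontaneous (proceeds forward).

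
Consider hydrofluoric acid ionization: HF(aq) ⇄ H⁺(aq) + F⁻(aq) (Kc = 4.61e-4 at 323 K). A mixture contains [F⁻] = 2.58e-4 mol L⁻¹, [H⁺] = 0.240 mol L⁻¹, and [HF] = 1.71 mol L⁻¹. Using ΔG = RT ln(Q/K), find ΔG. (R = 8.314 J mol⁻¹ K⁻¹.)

ΔG = -6.83 kJ/mol

Qc = [H⁺]·[F⁻] / [HF] = (0.240)·(2.58e-4) / (1.71) = 3.62e-5
ΔG = RT ln(Qc/Kc) = (8.314 J mol⁻¹ K⁻¹)(323 K) × ln(3.62e-5/4.61e-4)
   = (2.685 kJ/mol)(-2.544) = -6.83 kJ/mol
ΔG < 0, so the forward reaction is spontaneous (proceeds forward).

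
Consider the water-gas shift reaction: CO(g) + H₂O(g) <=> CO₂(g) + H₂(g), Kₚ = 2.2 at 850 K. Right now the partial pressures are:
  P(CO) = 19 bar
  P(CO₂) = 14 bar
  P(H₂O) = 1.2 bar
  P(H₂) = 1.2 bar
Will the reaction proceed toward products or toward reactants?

to the right

Qₚ = P(CO₂)·P(H₂) / (P(CO)·P(H₂O)) = (14)·(1.2) / ((19)·(1.2)) = 0.74
Qₚ = 0.74 < Kₚ = 2.2, so the forward reaction proceeds.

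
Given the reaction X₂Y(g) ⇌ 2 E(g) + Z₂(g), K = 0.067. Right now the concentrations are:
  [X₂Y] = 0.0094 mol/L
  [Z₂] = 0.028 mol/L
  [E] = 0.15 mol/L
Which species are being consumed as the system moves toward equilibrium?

none (at equilibrium)

Q = [E]²·[Z₂] / [X₂Y] = (0.15)²·(0.028) / (0.0094) = 0.067
Q = 0.067 = K; the system is at equilibrium.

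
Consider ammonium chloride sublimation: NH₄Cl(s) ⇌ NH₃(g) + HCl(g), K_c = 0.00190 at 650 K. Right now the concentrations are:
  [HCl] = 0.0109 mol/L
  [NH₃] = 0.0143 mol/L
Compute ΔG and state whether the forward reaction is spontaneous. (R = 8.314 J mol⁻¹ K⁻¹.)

(NH₄Cl is a pure solid — omitted from Q_c.)
Q_c = [NH₃]·[HCl] = (0.0143)·(0.0109) = 1.56×10⁻⁴
ΔG = RT ln(Q_c/K_c) = (8.314 J mol⁻¹ K⁻¹)(650 K) × ln(1.56×10⁻⁴/0.00190)
   = (5.404 kJ/mol)(-2.500) = -13.5 kJ/mol
ΔG < 0, so the forward reaction is spontaneous (proceeds forward).

ΔG = -13.5 kJ/mol; the forward reaction is spontaneous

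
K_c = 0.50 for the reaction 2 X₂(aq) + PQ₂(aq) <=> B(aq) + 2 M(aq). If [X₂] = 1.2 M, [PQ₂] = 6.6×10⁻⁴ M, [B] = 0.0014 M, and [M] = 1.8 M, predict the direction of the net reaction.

Q_c = [B]·[M]² / ([X₂]²·[PQ₂]) = (0.0014)·(1.8)² / ((1.2)²·(6.6×10⁻⁴)) = 4.8
Q_c = 4.8 > K_c = 0.50, so the reverse reaction proceeds.

toward reactants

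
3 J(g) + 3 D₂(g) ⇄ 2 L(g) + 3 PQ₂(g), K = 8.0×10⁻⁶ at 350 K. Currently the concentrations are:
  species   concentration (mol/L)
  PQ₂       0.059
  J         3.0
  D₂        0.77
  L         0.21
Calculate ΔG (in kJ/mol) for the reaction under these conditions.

ΔG = -6.95 kJ/mol

Q = [L]²·[PQ₂]³ / ([J]³·[D₂]³) = (0.21)²·(0.059)³ / ((3.0)³·(0.77)³) = 7.35×10⁻⁷
ΔG = RT ln(Q/K) = (8.314 J mol⁻¹ K⁻¹)(350 K) × ln(7.35×10⁻⁷/8.0×10⁻⁶)
   = (2.910 kJ/mol)(-2.387) = -6.95 kJ/mol
ΔG < 0, so the forward reaction is spontaneous (proceeds forward).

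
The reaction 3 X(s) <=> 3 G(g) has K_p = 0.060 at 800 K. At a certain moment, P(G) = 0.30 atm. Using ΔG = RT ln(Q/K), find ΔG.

(X is a pure solid — omitted from Q_p.)
Q_p = P(G)³ = (0.30)³ = 0.0270
ΔG = RT ln(Q_p/K_p) = (8.314 J mol⁻¹ K⁻¹)(800 K) × ln(0.0270/0.060)
   = (6.651 kJ/mol)(-0.7985) = -5.31 kJ/mol
ΔG < 0, so the forward reaction is spontaneous (proceeds forward).

ΔG = -5.31 kJ/mol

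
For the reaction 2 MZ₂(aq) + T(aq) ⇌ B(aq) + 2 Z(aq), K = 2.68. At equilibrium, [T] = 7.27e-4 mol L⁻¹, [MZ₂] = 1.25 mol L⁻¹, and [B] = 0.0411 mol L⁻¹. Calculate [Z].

[Z] = 0.272 mol L⁻¹

At equilibrium, K = [B]·[Z]² / ([MZ₂]²·[T]) = 2.68.
(0.0411)·([Z])² / ((1.25)²·(7.27e-4)) = 2.68
[Z]² = 0.0741 ⇒ [Z] = 0.272 mol L⁻¹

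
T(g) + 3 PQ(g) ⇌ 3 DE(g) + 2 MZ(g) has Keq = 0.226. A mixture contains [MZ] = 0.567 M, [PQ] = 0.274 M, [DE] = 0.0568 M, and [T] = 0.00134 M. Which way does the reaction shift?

Q = [DE]³·[MZ]² / ([T]·[PQ]³) = (0.0568)³·(0.567)² / ((0.00134)·(0.274)³) = 2.14
Q = 2.14 > Keq = 0.226, so the reverse reaction proceeds.

toward reactants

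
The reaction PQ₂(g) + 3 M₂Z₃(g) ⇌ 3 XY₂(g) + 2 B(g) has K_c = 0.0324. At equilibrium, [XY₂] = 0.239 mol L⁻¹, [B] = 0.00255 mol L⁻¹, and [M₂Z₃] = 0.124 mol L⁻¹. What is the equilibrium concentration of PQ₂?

At equilibrium, K_c = [XY₂]³·[B]² / ([PQ₂]·[M₂Z₃]³) = 0.0324.
(0.239)³·(0.00255)² / (([PQ₂])·(0.124)³) = 0.0324
[PQ₂] = 0.00144 mol L⁻¹

[PQ₂] = 0.00144 mol L⁻¹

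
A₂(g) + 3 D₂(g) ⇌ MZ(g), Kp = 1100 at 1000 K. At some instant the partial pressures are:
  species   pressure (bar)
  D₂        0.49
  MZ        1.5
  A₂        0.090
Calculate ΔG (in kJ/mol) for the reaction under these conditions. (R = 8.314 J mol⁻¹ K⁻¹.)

ΔG = -17.0 kJ/mol

Qp = P(MZ) / (P(A₂)·P(D₂)³) = (1.5) / ((0.090)·(0.49)³) = 142
ΔG = RT ln(Qp/Kp) = (8.314 J mol⁻¹ K⁻¹)(1000 K) × ln(142/1100)
   = (8.314 kJ/mol)(-2.047) = -17.0 kJ/mol
ΔG < 0, so the forward reaction is spontaneous (proceeds forward).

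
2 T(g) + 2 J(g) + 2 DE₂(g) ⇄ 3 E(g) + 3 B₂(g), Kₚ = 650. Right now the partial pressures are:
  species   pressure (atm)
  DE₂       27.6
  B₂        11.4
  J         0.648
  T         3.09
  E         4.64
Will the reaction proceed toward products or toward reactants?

Qₚ = P(E)³·P(B₂)³ / (P(T)²·P(J)²·P(DE₂)²) = (4.64)³·(11.4)³ / ((3.09)²·(0.648)²·(27.6)²) = 48.5
Qₚ = 48.5 < Kₚ = 650, so the forward reaction proceeds.

in the forward direction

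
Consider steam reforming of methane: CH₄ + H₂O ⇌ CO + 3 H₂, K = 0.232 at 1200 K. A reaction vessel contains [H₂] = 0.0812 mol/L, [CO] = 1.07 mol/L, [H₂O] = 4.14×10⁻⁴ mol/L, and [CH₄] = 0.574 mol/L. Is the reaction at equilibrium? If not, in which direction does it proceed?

toward reactants

Q = [CO]·[H₂]³ / ([CH₄]·[H₂O]) = (1.07)·(0.0812)³ / ((0.574)·(4.14×10⁻⁴)) = 2.41
Q = 2.41 > K = 0.232, so the reverse reaction proceeds.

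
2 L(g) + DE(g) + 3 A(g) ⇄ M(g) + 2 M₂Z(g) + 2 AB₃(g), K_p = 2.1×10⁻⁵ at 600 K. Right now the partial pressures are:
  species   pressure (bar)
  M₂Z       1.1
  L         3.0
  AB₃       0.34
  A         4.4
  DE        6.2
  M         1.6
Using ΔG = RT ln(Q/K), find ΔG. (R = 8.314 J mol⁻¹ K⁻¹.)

Q_p = P(M)·P(M₂Z)²·P(AB₃)² / (P(L)²·P(DE)·P(A)³) = (1.6)·(1.1)²·(0.34)² / ((3.0)²·(6.2)·(4.4)³) = 4.71×10⁻⁵
ΔG = RT ln(Q_p/K_p) = (8.314 J mol⁻¹ K⁻¹)(600 K) × ln(4.71×10⁻⁵/2.1×10⁻⁵)
   = (4.988 kJ/mol)(0.8078) = 4.03 kJ/mol
ΔG > 0, so the forward reaction is non-spontaneous (proceeds in reverse).

ΔG = 4.03 kJ/mol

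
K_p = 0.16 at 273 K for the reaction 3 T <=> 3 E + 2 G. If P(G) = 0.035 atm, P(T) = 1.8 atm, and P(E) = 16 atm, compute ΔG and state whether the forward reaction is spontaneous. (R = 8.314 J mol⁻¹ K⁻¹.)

Q_p = P(E)³·P(G)² / P(T)³ = (16)³·(0.035)² / (1.8)³ = 0.860
ΔG = RT ln(Q_p/K_p) = (8.314 J mol⁻¹ K⁻¹)(273 K) × ln(0.860/0.16)
   = (2.270 kJ/mol)(1.682) = 3.82 kJ/mol
ΔG > 0, so the forward reaction is non-spontaneous (proceeds in reverse).

ΔG = 3.82 kJ/mol; the forward reaction is non-spontaneous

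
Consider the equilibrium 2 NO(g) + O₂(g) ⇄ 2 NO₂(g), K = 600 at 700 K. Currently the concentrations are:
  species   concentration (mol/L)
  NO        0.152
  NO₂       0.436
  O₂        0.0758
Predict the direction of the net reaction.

in the forward direction

Q = [NO₂]² / ([NO]²·[O₂]) = (0.436)² / ((0.152)²·(0.0758)) = 109
Q = 109 < K = 600, so the forward reaction proceeds.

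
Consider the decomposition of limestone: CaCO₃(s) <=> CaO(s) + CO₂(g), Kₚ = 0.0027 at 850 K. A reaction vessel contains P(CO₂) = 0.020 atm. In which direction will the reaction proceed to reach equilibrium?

toward reactants

(CaCO₃, CaO are pure solids — omitted from Qₚ.)
Qₚ = P(CO₂) = 0.020
Qₚ = 0.020 > Kₚ = 0.0027, so the reverse reaction proceeds.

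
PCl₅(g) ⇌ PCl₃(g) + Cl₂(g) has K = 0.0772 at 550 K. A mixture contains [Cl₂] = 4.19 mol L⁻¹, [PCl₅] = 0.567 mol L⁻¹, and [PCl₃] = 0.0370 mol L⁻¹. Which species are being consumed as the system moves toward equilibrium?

PCl₃, Cl₂ (products)

Q = [PCl₃]·[Cl₂] / [PCl₅] = (0.0370)·(4.19) / (0.567) = 0.273
Q = 0.273 > K = 0.0772: net reverse reaction.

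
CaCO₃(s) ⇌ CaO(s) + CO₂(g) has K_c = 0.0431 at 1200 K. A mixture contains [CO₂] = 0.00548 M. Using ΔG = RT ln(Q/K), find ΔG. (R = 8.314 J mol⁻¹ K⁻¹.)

(CaCO₃, CaO are pure solids — omitted from Q_c.)
Q_c = [CO₂] = 0.00548
ΔG = RT ln(Q_c/K_c) = (8.314 J mol⁻¹ K⁻¹)(1200 K) × ln(0.00548/0.0431)
   = (9.977 kJ/mol)(-2.062) = -20.6 kJ/mol
ΔG < 0, so the forward reaction is spontaneous (proceeds forward).

ΔG = -20.6 kJ/mol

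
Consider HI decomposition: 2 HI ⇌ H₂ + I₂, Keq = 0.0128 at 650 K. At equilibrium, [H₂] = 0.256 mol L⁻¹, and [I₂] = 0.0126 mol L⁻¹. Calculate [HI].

At equilibrium, Keq = [H₂]·[I₂] / [HI]² = 0.0128.
(0.256)·(0.0126) / ([HI])² = 0.0128
[HI]² = 0.252 ⇒ [HI] = 0.502 mol L⁻¹

[HI] = 0.502 mol L⁻¹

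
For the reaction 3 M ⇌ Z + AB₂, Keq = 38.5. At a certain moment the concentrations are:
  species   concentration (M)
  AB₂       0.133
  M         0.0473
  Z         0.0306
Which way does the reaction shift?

at equilibrium

Q = [Z]·[AB₂] / [M]³ = (0.0306)·(0.133) / (0.0473)³ = 38.5
Q = 38.5 = Keq, so the system is already at equilibrium.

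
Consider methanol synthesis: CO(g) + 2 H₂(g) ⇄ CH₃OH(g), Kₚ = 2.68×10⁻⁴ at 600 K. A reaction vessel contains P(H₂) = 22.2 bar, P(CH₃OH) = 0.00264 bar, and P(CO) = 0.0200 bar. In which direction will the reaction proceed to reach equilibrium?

Qₚ = P(CH₃OH) / (P(CO)·P(H₂)²) = (0.00264) / ((0.0200)·(22.2)²) = 2.68×10⁻⁴
Qₚ = 2.68×10⁻⁴ = Kₚ, so the system is already at equilibrium.

neither direction; the system is at equilibrium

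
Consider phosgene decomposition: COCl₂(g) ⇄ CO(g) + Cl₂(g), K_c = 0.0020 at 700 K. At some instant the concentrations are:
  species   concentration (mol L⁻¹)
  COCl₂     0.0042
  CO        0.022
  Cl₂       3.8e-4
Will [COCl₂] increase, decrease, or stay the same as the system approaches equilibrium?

Q_c = [CO]·[Cl₂] / [COCl₂] = (0.022)·(3.8e-4) / (0.0042) = 0.0020
Q_c = 0.0020 = K_c; the system is at equilibrium.

stay the same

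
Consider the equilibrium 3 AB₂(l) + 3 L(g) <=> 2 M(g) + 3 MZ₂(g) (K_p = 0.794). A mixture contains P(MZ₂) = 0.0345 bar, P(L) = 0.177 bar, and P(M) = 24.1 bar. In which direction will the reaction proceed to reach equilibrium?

(AB₂ is a pure liquid — omitted from Q_p.)
Q_p = P(M)²·P(MZ₂)³ / P(L)³ = (24.1)²·(0.0345)³ / (0.177)³ = 4.30
Q_p = 4.30 > K_p = 0.794, so the reverse reaction proceeds.

to the left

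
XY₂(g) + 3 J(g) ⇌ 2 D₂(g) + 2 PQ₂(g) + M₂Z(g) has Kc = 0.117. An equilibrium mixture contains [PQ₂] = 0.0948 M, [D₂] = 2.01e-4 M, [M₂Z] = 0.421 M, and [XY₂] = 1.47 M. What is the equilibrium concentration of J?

At equilibrium, Kc = [D₂]²·[PQ₂]²·[M₂Z] / ([XY₂]·[J]³) = 0.117.
(2.01e-4)²·(0.0948)²·(0.421) / ((1.47)·([J])³) = 0.117
[J]³ = 8.89e-10 ⇒ [J] = 9.61e-4 M

[J] = 9.61e-4 M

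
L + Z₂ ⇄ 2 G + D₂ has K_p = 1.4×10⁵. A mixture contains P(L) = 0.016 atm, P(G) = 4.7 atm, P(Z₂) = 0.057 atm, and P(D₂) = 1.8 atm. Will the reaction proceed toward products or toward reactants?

forward (toward products)

Q_p = P(G)²·P(D₂) / (P(L)·P(Z₂)) = (4.7)²·(1.8) / ((0.016)·(0.057)) = 44000
Q_p = 44000 < K_p = 1.4×10⁵, so the forward reaction proceeds.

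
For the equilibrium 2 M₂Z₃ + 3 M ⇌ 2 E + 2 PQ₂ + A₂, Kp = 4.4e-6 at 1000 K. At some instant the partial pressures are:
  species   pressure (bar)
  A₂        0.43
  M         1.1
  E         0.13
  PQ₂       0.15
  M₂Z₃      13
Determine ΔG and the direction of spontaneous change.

ΔG = -15.0 kJ/mol; the forward reaction is spontaneous

Qp = P(E)²·P(PQ₂)²·P(A₂) / (P(M₂Z₃)²·P(M)³) = (0.13)²·(0.15)²·(0.43) / ((13)²·(1.1)³) = 7.27e-7
ΔG = RT ln(Qp/Kp) = (8.314 J mol⁻¹ K⁻¹)(1000 K) × ln(7.27e-7/4.4e-6)
   = (8.314 kJ/mol)(-1.800) = -15.0 kJ/mol
ΔG < 0, so the forward reaction is spontaneous (proceeds forward).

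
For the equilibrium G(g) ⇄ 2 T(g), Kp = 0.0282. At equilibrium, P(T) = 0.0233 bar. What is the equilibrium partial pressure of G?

At equilibrium, Kp = P(T)² / P(G) = 0.0282.
(0.0233)² / (P(G)) = 0.0282
P(G) = 0.0193 bar

P(G) = 0.0193 bar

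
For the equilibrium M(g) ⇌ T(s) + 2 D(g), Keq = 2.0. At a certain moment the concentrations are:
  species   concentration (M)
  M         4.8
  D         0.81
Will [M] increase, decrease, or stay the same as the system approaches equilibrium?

decrease

(T is a pure solid — omitted from Q.)
Q = [D]² / [M] = (0.81)² / (4.8) = 0.14
Q = 0.14 < Keq = 2.0: net forward reaction.
M is a reactant, so it decreases.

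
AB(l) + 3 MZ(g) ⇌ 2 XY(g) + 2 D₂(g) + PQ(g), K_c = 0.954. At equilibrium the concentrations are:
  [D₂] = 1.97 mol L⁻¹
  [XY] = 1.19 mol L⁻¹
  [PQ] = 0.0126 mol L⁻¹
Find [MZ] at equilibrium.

[MZ] = 0.417 mol L⁻¹

(AB is a pure liquid — omitted from K_c.)
At equilibrium, K_c = [XY]²·[D₂]²·[PQ] / [MZ]³ = 0.954.
(1.19)²·(1.97)²·(0.0126) / ([MZ])³ = 0.954
[MZ]³ = 0.0726 ⇒ [MZ] = 0.417 mol L⁻¹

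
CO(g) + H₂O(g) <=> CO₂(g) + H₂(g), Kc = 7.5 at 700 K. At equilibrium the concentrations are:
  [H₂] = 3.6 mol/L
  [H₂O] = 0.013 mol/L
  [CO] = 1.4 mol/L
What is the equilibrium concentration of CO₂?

At equilibrium, Kc = [CO₂]·[H₂] / ([CO]·[H₂O]) = 7.5.
([CO₂])·(3.6) / ((1.4)·(0.013)) = 7.5
[CO₂] = 0.0379 = 0.038 mol/L

[CO₂] = 0.038 mol/L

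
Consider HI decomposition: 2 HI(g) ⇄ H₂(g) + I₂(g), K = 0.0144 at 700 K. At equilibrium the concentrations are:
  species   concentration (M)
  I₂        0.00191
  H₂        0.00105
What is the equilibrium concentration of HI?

At equilibrium, K = [H₂]·[I₂] / [HI]² = 0.0144.
(0.00105)·(0.00191) / ([HI])² = 0.0144
[HI]² = 1.39×10⁻⁴ ⇒ [HI] = 0.0118 M

[HI] = 0.0118 M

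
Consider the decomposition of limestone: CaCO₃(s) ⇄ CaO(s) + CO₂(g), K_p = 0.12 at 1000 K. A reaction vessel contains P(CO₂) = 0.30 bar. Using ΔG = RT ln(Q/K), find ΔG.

ΔG = 7.62 kJ/mol

(CaCO₃, CaO are pure solids — omitted from Q_p.)
Q_p = P(CO₂) = 0.300
ΔG = RT ln(Q_p/K_p) = (8.314 J mol⁻¹ K⁻¹)(1000 K) × ln(0.300/0.12)
   = (8.314 kJ/mol)(0.9163) = 7.62 kJ/mol
ΔG > 0, so the forward reaction is non-spontaneous (proceeds in reverse).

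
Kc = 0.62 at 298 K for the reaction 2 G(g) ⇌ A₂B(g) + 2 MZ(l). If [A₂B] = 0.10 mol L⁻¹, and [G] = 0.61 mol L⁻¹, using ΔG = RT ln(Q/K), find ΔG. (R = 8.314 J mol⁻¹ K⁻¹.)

ΔG = -2.07 kJ/mol

(MZ is a pure liquid — omitted from Qc.)
Qc = [A₂B] / [G]² = (0.10) / (0.61)² = 0.269
ΔG = RT ln(Qc/Kc) = (8.314 J mol⁻¹ K⁻¹)(298 K) × ln(0.269/0.62)
   = (2.478 kJ/mol)(-0.8350) = -2.07 kJ/mol
ΔG < 0, so the forward reaction is spontaneous (proceeds forward).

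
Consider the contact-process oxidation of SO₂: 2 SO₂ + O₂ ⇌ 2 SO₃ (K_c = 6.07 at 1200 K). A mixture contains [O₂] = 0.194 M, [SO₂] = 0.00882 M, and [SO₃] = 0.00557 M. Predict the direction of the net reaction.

forward (toward products)

Q_c = [SO₃]² / ([SO₂]²·[O₂]) = (0.00557)² / ((0.00882)²·(0.194)) = 2.06
Q_c = 2.06 < K_c = 6.07, so the forward reaction proceeds.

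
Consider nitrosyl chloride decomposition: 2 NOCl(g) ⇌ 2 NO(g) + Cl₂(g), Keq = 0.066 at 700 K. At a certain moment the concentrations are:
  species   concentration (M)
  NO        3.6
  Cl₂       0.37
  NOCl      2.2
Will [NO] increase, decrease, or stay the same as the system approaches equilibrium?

decrease

Q = [NO]²·[Cl₂] / [NOCl]² = (3.6)²·(0.37) / (2.2)² = 0.99
Q = 0.99 > Keq = 0.066: net reverse reaction.
NO is a product, so it decreases.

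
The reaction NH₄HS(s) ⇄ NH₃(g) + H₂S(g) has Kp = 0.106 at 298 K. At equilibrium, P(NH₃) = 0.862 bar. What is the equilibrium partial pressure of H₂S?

(NH₄HS is a pure solid — omitted from Kp.)
At equilibrium, Kp = P(NH₃)·P(H₂S) = 0.106.
(0.862)·(P(H₂S)) = 0.106
P(H₂S) = 0.123 bar

P(H₂S) = 0.123 bar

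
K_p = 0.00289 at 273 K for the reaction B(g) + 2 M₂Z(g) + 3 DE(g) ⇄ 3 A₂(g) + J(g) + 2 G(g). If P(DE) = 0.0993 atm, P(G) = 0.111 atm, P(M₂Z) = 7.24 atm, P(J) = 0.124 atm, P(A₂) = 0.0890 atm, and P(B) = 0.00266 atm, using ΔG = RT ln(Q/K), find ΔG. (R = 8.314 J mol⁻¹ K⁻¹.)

Q_p = P(A₂)³·P(J)·P(G)² / (P(B)·P(M₂Z)²·P(DE)³) = (0.0890)³·(0.124)·(0.111)² / ((0.00266)·(7.24)²·(0.0993)³) = 0.00789
ΔG = RT ln(Q_p/K_p) = (8.314 J mol⁻¹ K⁻¹)(273 K) × ln(0.00789/0.00289)
   = (2.270 kJ/mol)(1.004) = 2.28 kJ/mol
ΔG > 0, so the forward reaction is non-spontaneous (proceeds in reverse).

ΔG = 2.28 kJ/mol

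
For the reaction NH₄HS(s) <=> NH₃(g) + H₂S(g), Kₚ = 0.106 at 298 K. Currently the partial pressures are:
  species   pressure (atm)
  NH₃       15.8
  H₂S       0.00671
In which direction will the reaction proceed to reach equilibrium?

(NH₄HS is a pure solid — omitted from Qₚ.)
Qₚ = P(NH₃)·P(H₂S) = (15.8)·(0.00671) = 0.106
Qₚ = 0.106 = Kₚ, so the system is already at equilibrium.

no net change (already at equilibrium)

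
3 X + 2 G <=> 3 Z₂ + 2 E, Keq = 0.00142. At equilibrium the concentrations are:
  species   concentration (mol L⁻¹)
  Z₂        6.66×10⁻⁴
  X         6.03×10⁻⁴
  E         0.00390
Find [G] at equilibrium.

At equilibrium, Keq = [Z₂]³·[E]² / ([X]³·[G]²) = 0.00142.
(6.66×10⁻⁴)³·(0.00390)² / ((6.03×10⁻⁴)³·([G])²) = 0.00142
[G]² = 0.0144 ⇒ [G] = 0.120 mol L⁻¹

[G] = 0.120 mol L⁻¹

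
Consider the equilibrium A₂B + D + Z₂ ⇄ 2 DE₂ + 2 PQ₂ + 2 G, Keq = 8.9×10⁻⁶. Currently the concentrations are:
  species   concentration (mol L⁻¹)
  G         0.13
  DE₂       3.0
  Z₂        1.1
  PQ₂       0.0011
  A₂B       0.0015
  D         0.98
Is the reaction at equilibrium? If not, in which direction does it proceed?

reverse (toward reactants)

Q = [DE₂]²·[PQ₂]²·[G]² / ([A₂B]·[D]·[Z₂]) = (3.0)²·(0.0011)²·(0.13)² / ((0.0015)·(0.98)·(1.1)) = 1.1×10⁻⁴
Q = 1.1×10⁻⁴ > Keq = 8.9×10⁻⁶, so the reverse reaction proceeds.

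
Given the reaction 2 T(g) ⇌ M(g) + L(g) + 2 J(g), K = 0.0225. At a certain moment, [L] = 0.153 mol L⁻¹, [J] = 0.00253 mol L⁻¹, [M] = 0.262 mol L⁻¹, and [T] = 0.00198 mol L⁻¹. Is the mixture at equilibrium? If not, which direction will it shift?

no; Q > K, reaction proceeds in reverse

Q = [M]·[L]·[J]² / [T]² = (0.262)·(0.153)·(0.00253)² / (0.00198)² = 0.0654
Q = 0.0654 > K = 0.0225: net reverse reaction.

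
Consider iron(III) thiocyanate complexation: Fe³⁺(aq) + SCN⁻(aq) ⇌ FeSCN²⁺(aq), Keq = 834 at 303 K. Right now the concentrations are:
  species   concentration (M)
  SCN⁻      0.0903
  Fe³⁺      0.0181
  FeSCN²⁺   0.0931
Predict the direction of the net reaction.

Q = [FeSCN²⁺] / ([Fe³⁺]·[SCN⁻]) = (0.0931) / ((0.0181)·(0.0903)) = 57.0
Q = 57.0 < Keq = 834, so the forward reaction proceeds.

in the forward direction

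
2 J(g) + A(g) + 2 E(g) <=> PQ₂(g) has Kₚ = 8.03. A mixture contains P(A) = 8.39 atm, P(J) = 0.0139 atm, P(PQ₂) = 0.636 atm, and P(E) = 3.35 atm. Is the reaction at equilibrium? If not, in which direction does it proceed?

toward reactants

Qₚ = P(PQ₂) / (P(J)²·P(A)·P(E)²) = (0.636) / ((0.0139)²·(8.39)·(3.35)²) = 35.0
Qₚ = 35.0 > Kₚ = 8.03, so the reverse reaction proceeds.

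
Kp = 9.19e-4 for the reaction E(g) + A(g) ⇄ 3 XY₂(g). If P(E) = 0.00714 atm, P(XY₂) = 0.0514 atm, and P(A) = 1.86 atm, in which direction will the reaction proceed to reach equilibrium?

Qp = P(XY₂)³ / (P(E)·P(A)) = (0.0514)³ / ((0.00714)·(1.86)) = 0.0102
Qp = 0.0102 > Kp = 9.19e-4, so the reverse reaction proceeds.

toward reactants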